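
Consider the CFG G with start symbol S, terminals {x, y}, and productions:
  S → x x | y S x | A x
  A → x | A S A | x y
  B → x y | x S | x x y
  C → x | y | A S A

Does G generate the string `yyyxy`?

no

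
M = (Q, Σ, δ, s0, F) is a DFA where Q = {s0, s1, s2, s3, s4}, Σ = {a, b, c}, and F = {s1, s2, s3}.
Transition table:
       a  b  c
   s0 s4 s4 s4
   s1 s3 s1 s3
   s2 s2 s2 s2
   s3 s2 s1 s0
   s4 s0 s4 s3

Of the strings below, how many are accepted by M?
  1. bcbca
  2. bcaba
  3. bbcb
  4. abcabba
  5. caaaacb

bcbca: accepted
bcaba: accepted
bbcb: accepted
abcabba: accepted
caaaacb: accepted

5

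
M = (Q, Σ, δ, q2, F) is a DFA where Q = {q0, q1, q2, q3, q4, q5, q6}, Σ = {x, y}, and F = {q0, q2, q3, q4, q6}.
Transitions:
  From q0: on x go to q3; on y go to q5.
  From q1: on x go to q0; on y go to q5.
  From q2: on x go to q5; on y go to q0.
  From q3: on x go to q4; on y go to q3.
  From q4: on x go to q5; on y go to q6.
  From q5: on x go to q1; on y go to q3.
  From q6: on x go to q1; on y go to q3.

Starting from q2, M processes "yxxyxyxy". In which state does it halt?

q5

q2 --y--> q0
q0 --x--> q3
q3 --x--> q4
q4 --y--> q6
q6 --x--> q1
q1 --y--> q5
q5 --x--> q1
q1 --y--> q5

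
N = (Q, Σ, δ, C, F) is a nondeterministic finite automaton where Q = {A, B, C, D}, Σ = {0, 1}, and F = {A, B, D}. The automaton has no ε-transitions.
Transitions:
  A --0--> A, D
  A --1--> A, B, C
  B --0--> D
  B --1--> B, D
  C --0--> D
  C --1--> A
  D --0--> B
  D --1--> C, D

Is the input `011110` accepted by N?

accepted

Start: {C}
read 0: {D}
read 1: {C, D}
read 1: {A, C, D}
read 1: {A, B, C, D}
read 1: {A, B, C, D}
read 0: {A, B, D}
Reachable ∩ accepting = {A, B, D} — nonempty.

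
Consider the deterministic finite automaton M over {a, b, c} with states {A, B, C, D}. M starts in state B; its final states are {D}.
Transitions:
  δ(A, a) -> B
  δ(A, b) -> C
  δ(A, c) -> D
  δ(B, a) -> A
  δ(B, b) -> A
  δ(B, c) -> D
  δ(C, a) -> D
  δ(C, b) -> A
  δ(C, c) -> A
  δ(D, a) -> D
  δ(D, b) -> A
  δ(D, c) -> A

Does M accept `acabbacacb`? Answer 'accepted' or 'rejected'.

B --a--> A
A --c--> D
D --a--> D
D --b--> A
A --b--> C
C --a--> D
D --c--> A
A --a--> B
B --c--> D
D --b--> A
End in state A, which is not an accepting state.

rejected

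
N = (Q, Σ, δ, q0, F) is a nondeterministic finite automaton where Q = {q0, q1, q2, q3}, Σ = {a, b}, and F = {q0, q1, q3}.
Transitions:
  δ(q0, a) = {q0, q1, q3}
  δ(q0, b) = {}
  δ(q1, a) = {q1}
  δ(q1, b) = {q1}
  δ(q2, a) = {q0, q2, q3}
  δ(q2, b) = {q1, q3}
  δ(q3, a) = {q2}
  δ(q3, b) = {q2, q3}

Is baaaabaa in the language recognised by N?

rejected

Start: {q0}
read b: {}
The reachable set is empty and stays empty for the remaining 7 symbols.
Reachable ∩ accepting = {} — empty.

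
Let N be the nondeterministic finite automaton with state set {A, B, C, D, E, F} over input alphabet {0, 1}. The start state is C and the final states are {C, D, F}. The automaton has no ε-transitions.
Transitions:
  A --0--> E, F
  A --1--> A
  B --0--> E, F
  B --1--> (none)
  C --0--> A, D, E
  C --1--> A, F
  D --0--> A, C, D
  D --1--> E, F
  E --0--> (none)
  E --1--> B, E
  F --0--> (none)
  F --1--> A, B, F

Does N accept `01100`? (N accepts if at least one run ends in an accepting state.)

rejected

Start: {C}
read 0: {A, D, E}
read 1: {A, B, E, F}
read 1: {A, B, E, F}
read 0: {E, F}
read 0: {}
Reachable ∩ accepting = {} — empty.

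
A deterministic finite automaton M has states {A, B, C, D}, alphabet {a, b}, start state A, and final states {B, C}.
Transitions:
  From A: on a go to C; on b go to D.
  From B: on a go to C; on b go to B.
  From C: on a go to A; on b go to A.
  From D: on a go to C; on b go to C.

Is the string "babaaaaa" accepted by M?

accepted

A --b--> D
D --a--> C
C --b--> A
A --a--> C
C --a--> A
A --a--> C
C --a--> A
A --a--> C
End in state C, which is an accepting state.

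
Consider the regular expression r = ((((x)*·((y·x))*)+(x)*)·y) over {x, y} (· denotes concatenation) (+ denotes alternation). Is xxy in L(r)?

yes

Split as xx·y: (((x)*·((y·x))*)+(x)*) matches xx and y matches y.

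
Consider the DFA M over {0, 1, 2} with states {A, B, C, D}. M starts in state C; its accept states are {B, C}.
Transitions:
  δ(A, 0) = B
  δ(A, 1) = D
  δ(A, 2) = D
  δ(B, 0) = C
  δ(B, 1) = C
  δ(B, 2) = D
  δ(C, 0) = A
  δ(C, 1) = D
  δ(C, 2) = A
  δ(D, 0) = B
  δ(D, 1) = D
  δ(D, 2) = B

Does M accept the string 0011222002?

C --0--> A
A --0--> B
B --1--> C
C --1--> D
D --2--> B
B --2--> D
D --2--> B
B --0--> C
C --0--> A
A --2--> D
End in state D, which is not an accepting state.

rejected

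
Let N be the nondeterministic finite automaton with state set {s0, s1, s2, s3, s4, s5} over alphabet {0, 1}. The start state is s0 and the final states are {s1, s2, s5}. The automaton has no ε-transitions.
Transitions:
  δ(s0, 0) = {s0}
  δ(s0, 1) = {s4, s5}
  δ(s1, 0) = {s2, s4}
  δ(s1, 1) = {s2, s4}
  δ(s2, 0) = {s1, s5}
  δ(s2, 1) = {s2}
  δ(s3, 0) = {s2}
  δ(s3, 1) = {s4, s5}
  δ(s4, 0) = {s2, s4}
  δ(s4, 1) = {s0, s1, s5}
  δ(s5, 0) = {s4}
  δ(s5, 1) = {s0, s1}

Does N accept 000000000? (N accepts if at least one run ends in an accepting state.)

Start: {s0}
read 0: {s0}
read 0: {s0}
read 0: {s0}
read 0: {s0}
read 0: {s0}
read 0: {s0}
read 0: {s0}
read 0: {s0}
read 0: {s0}
Reachable ∩ accepting = {} — empty.

rejected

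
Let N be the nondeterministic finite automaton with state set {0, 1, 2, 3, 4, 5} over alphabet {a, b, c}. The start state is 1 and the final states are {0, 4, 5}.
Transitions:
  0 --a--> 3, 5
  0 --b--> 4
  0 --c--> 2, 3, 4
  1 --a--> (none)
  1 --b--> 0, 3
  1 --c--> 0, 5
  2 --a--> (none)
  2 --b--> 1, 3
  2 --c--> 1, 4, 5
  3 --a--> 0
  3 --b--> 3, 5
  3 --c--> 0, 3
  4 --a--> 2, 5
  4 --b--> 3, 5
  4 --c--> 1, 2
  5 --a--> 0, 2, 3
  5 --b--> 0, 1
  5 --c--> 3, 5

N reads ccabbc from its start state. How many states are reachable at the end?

6

Start: {1}
read c: {0, 5}
read c: {2, 3, 4, 5}
read a: {0, 2, 3, 5}
read b: {0, 1, 3, 4, 5}
read b: {0, 1, 3, 4, 5}
read c: {0, 1, 2, 3, 4, 5}
Final reachable set {0, 1, 2, 3, 4, 5} has 6 states.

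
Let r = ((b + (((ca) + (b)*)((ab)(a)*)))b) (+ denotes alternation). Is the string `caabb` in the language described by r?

Split as caab·b: (b+(((ca)+(b)*)((ab)(a)*))) matches caab and b matches b.

yes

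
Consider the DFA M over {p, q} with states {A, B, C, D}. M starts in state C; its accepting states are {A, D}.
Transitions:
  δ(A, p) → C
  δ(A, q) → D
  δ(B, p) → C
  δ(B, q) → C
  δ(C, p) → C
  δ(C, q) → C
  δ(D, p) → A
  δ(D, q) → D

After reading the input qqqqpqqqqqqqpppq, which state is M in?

C

C --q--> C
C --q--> C
C --q--> C
C --q--> C
C --p--> C
C --q--> C
C --q--> C
C --q--> C
C --q--> C
C --q--> C
C --q--> C
C --q--> C
C --p--> C
C --p--> C
C --p--> C
C --q--> C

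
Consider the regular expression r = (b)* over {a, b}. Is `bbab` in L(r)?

no

bbab cannot be split into zero or more pieces each matching b.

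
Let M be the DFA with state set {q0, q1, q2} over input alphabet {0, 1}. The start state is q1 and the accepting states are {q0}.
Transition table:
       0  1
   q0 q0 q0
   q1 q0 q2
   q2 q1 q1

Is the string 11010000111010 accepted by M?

q1 --1--> q2
q2 --1--> q1
q1 --0--> q0
q0 --1--> q0
q0 --0--> q0
q0 --0--> q0
q0 --0--> q0
q0 --0--> q0
q0 --1--> q0
q0 --1--> q0
q0 --1--> q0
q0 --0--> q0
q0 --1--> q0
q0 --0--> q0
End in state q0, which is an accepting state.

accepted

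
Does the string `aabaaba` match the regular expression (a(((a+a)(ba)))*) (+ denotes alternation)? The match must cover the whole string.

yes

Split as a·abaaba: a matches a and (((a+a)(ba)))* matches abaaba.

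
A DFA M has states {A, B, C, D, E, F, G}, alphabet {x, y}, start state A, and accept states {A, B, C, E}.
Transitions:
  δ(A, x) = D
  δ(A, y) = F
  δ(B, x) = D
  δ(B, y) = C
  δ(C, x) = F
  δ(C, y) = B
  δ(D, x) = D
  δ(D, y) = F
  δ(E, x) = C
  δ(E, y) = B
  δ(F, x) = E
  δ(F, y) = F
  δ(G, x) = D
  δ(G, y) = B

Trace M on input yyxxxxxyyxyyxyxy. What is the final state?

A --y--> F
F --y--> F
F --x--> E
E --x--> C
C --x--> F
F --x--> E
E --x--> C
C --y--> B
B --y--> C
C --x--> F
F --y--> F
F --y--> F
F --x--> E
E --y--> B
B --x--> D
D --y--> F

F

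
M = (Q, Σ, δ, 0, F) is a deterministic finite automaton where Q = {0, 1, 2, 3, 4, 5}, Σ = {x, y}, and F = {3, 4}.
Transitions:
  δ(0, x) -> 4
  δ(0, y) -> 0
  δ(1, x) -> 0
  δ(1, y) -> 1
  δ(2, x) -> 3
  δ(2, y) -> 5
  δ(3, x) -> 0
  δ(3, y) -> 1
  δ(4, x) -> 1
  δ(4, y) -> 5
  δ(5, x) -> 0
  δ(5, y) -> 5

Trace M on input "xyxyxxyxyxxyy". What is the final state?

1

0 --x--> 4
4 --y--> 5
5 --x--> 0
0 --y--> 0
0 --x--> 4
4 --x--> 1
1 --y--> 1
1 --x--> 0
0 --y--> 0
0 --x--> 4
4 --x--> 1
1 --y--> 1
1 --y--> 1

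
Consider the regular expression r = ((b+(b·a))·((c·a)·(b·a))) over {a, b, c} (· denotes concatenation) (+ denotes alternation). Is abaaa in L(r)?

No split of abaaa into u·v has (b+(b·a)) matching u and ((c·a)·(b·a)) matching v.

no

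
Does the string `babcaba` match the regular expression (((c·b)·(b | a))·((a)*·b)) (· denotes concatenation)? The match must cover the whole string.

no

No split of babcaba into u·v has ((c·b)·(b|a)) matching u and ((a)*·b) matching v.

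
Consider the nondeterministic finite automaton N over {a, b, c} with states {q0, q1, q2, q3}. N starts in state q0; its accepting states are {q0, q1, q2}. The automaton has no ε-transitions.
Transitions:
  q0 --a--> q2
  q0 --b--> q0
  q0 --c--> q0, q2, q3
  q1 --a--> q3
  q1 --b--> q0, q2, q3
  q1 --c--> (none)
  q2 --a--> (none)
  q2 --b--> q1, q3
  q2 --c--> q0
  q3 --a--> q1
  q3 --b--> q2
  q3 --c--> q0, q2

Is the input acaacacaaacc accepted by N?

Start: {q0}
read a: {q2}
read c: {q0}
read a: {q2}
read a: {}
The reachable set is empty and stays empty for the remaining 8 symbols.
Reachable ∩ accepting = {} — empty.

rejected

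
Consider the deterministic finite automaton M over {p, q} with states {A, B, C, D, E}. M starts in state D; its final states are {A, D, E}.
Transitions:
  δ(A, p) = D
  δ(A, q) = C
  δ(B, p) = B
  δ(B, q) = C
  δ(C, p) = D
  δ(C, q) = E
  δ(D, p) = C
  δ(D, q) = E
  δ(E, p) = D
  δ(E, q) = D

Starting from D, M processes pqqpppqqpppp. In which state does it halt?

D --p--> C
C --q--> E
E --q--> D
D --p--> C
C --p--> D
D --p--> C
C --q--> E
E --q--> D
D --p--> C
C --p--> D
D --p--> C
C --p--> D

D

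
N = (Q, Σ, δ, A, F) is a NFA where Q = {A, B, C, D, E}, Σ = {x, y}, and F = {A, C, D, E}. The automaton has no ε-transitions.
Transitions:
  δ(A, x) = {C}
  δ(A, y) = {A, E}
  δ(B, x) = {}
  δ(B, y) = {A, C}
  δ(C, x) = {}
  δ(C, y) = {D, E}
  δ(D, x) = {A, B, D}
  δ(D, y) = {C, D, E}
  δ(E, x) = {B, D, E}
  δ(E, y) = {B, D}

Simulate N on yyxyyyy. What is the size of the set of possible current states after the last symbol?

Start: {A}
read y: {A, E}
read y: {A, B, D, E}
read x: {A, B, C, D, E}
read y: {A, B, C, D, E}
read y: {A, B, C, D, E}
read y: {A, B, C, D, E}
read y: {A, B, C, D, E}
Final reachable set {A, B, C, D, E} has 5 states.

5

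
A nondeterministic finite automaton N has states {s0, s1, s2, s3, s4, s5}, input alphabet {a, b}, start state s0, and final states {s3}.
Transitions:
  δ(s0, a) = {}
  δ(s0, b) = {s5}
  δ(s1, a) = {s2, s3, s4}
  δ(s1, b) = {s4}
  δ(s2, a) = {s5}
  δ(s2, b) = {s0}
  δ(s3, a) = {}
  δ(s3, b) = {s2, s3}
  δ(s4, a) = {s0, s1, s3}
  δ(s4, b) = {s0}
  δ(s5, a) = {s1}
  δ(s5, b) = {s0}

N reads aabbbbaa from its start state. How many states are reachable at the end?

Start: {s0}
read a: {}
The reachable set is empty and stays empty for the remaining 7 symbols.
Final reachable set {} has 0 states.

0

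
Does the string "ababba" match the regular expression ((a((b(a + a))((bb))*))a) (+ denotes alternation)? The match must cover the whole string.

Split as ababb·a: (a((b(a+a))((bb))*)) matches ababb and a matches a.

yes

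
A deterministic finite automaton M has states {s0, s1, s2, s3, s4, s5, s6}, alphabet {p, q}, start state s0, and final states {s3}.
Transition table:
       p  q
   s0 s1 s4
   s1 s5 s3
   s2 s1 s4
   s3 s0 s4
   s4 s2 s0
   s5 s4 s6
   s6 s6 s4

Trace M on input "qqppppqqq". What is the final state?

s4

s0 --q--> s4
s4 --q--> s0
s0 --p--> s1
s1 --p--> s5
s5 --p--> s4
s4 --p--> s2
s2 --q--> s4
s4 --q--> s0
s0 --q--> s4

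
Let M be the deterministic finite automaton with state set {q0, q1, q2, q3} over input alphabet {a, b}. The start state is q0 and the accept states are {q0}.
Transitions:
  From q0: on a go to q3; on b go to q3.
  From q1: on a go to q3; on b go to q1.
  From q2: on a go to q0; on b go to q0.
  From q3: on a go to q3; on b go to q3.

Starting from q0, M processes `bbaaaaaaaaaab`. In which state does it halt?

q0 --b--> q3
q3 --b--> q3
q3 --a--> q3
q3 --a--> q3
q3 --a--> q3
q3 --a--> q3
q3 --a--> q3
q3 --a--> q3
q3 --a--> q3
q3 --a--> q3
q3 --a--> q3
q3 --a--> q3
q3 --b--> q3

q3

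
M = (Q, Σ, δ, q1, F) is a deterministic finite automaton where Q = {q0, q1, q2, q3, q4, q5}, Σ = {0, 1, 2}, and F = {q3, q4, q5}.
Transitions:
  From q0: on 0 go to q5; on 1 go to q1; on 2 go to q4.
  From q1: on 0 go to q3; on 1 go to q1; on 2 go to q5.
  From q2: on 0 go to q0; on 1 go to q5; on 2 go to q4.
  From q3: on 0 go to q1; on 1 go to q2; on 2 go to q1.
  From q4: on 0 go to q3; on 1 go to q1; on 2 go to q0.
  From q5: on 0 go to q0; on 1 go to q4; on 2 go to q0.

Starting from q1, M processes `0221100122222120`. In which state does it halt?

q1 --0--> q3
q3 --2--> q1
q1 --2--> q5
q5 --1--> q4
q4 --1--> q1
q1 --0--> q3
q3 --0--> q1
q1 --1--> q1
q1 --2--> q5
q5 --2--> q0
q0 --2--> q4
q4 --2--> q0
q0 --2--> q4
q4 --1--> q1
q1 --2--> q5
q5 --0--> q0

q0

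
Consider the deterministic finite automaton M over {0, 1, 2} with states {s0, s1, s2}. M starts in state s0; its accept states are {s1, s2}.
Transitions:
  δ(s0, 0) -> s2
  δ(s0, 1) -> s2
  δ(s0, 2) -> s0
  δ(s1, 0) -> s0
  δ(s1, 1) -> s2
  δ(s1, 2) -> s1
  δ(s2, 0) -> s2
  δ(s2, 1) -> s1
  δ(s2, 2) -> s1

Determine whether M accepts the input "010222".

rejected

s0 --0--> s2
s2 --1--> s1
s1 --0--> s0
s0 --2--> s0
s0 --2--> s0
s0 --2--> s0
End in state s0, which is not an accepting state.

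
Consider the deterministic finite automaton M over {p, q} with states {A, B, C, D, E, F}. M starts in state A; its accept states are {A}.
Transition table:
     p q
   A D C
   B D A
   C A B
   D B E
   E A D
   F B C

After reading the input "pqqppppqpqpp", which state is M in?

D

A --p--> D
D --q--> E
E --q--> D
D --p--> B
B --p--> D
D --p--> B
B --p--> D
D --q--> E
E --p--> A
A --q--> C
C --p--> A
A --p--> D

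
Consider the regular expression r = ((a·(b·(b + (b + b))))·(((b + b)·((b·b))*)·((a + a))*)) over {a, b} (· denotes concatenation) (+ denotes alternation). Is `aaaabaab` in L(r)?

No split of aaaabaab into u·v has (a·(b·(b+(b+b)))) matching u and (((b+b)·((b·b))*)·((a+a))*) matching v.

no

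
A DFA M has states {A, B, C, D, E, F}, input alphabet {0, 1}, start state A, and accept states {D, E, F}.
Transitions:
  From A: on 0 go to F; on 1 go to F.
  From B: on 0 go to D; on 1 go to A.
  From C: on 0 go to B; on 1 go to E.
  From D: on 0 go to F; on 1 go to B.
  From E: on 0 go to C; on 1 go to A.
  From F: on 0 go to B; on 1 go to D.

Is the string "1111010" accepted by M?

A --1--> F
F --1--> D
D --1--> B
B --1--> A
A --0--> F
F --1--> D
D --0--> F
End in state F, which is an accepting state.

accepted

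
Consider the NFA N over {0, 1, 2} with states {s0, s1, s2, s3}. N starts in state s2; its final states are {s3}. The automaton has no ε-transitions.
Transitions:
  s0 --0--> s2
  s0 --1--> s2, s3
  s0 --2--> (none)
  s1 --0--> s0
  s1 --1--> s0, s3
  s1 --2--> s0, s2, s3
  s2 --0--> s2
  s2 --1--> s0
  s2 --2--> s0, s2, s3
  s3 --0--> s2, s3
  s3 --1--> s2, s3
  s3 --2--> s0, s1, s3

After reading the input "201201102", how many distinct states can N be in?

4

Start: {s2}
read 2: {s0, s2, s3}
read 0: {s2, s3}
read 1: {s0, s2, s3}
read 2: {s0, s1, s2, s3}
read 0: {s0, s2, s3}
read 1: {s0, s2, s3}
read 1: {s0, s2, s3}
read 0: {s2, s3}
read 2: {s0, s1, s2, s3}
Final reachable set {s0, s1, s2, s3} has 4 states.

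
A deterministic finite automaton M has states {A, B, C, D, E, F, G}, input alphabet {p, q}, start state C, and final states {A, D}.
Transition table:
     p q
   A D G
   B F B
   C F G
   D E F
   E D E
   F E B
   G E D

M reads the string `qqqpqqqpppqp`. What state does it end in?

C --q--> G
G --q--> D
D --q--> F
F --p--> E
E --q--> E
E --q--> E
E --q--> E
E --p--> D
D --p--> E
E --p--> D
D --q--> F
F --p--> E

E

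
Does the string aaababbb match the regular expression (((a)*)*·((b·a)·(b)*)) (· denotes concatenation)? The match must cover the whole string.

Split as aaa·babbb: ((a)*)* matches aaa and ((b·a)·(b)*) matches babbb.

yes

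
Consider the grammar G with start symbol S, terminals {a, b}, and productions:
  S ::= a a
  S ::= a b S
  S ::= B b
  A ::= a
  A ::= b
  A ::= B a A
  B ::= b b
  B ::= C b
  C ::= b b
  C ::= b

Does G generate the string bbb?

yes

S ⇒ Bb ⇒ Cbb ⇒ bbb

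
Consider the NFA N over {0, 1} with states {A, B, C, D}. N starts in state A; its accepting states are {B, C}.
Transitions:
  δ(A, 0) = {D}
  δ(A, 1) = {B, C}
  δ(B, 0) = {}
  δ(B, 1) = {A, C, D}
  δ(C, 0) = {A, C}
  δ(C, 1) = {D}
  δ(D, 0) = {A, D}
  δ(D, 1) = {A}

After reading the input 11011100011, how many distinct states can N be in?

Start: {A}
read 1: {B, C}
read 1: {A, C, D}
read 0: {A, C, D}
read 1: {A, B, C, D}
read 1: {A, B, C, D}
read 1: {A, B, C, D}
read 0: {A, C, D}
read 0: {A, C, D}
read 0: {A, C, D}
read 1: {A, B, C, D}
read 1: {A, B, C, D}
Final reachable set {A, B, C, D} has 4 states.

4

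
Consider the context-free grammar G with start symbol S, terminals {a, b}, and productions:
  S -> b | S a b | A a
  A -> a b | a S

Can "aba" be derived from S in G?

S ⇒ Aa ⇒ aba

yes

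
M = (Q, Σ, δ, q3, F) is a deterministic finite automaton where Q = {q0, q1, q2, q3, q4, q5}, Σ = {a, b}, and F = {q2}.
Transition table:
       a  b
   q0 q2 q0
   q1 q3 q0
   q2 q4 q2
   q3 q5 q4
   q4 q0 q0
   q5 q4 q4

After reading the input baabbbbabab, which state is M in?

q2

q3 --b--> q4
q4 --a--> q0
q0 --a--> q2
q2 --b--> q2
q2 --b--> q2
q2 --b--> q2
q2 --b--> q2
q2 --a--> q4
q4 --b--> q0
q0 --a--> q2
q2 --b--> q2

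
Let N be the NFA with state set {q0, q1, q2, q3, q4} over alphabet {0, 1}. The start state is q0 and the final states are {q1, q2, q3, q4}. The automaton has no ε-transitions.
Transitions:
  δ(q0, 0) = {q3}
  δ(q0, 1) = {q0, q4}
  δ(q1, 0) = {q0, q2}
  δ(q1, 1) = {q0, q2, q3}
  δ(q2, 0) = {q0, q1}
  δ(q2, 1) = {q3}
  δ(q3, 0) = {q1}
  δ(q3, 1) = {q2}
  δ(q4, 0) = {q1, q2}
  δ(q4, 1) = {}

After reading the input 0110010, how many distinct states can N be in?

3

Start: {q0}
read 0: {q3}
read 1: {q2}
read 1: {q3}
read 0: {q1}
read 0: {q0, q2}
read 1: {q0, q3, q4}
read 0: {q1, q2, q3}
Final reachable set {q1, q2, q3} has 3 states.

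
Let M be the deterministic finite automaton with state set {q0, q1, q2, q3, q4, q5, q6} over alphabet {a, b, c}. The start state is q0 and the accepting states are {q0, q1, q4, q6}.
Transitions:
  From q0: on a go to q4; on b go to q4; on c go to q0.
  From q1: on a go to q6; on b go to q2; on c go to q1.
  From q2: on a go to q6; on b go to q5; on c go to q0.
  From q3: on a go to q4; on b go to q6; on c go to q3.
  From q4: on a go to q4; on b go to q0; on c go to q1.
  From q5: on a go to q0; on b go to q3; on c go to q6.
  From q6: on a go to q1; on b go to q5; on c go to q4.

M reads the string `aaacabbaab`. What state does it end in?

q0 --a--> q4
q4 --a--> q4
q4 --a--> q4
q4 --c--> q1
q1 --a--> q6
q6 --b--> q5
q5 --b--> q3
q3 --a--> q4
q4 --a--> q4
q4 --b--> q0

q0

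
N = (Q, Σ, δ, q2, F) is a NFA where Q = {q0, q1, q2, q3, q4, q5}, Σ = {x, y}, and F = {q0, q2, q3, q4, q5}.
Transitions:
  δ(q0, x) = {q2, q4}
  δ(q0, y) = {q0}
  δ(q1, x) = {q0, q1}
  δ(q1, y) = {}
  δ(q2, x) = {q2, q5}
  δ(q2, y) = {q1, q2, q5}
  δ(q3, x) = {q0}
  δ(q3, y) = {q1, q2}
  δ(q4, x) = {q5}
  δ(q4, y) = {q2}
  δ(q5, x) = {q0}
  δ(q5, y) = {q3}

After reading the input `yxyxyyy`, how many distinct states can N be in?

Start: {q2}
read y: {q1, q2, q5}
read x: {q0, q1, q2, q5}
read y: {q0, q1, q2, q3, q5}
read x: {q0, q1, q2, q4, q5}
read y: {q0, q1, q2, q3, q5}
read y: {q0, q1, q2, q3, q5}
read y: {q0, q1, q2, q3, q5}
Final reachable set {q0, q1, q2, q3, q5} has 5 states.

5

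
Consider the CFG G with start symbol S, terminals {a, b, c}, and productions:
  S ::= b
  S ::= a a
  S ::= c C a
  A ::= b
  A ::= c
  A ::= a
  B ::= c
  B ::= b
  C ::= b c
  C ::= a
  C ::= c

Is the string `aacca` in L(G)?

no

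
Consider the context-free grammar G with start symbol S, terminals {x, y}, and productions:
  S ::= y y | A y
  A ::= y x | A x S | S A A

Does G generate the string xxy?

no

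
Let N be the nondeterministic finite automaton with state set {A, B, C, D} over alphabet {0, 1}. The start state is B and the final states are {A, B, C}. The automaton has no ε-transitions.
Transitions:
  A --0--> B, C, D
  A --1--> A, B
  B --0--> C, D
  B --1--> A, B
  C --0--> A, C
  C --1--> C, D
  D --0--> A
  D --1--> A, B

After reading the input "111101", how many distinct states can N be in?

4

Start: {B}
read 1: {A, B}
read 1: {A, B}
read 1: {A, B}
read 1: {A, B}
read 0: {B, C, D}
read 1: {A, B, C, D}
Final reachable set {A, B, C, D} has 4 states.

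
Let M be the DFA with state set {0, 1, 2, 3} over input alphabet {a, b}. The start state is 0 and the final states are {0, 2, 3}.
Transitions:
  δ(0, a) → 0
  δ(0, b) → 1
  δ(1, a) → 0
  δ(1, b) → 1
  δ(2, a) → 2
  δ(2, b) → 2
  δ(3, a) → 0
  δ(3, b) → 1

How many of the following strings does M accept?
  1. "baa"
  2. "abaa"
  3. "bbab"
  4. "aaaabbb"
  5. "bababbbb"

"baa": accepted
"abaa": accepted
"bbab": rejected
"aaaabbb": rejected
"bababbbb": rejected

2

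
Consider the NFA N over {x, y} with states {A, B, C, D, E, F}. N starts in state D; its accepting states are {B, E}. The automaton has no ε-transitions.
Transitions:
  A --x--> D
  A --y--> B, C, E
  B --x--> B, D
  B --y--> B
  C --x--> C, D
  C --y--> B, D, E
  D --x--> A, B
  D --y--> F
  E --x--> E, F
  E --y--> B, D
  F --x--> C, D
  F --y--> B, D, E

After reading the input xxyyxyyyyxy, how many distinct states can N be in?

5

Start: {D}
read x: {A, B}
read x: {B, D}
read y: {B, F}
read y: {B, D, E}
read x: {A, B, D, E, F}
read y: {B, C, D, E, F}
read y: {B, D, E, F}
read y: {B, D, E, F}
read y: {B, D, E, F}
read x: {A, B, C, D, E, F}
read y: {B, C, D, E, F}
Final reachable set {B, C, D, E, F} has 5 states.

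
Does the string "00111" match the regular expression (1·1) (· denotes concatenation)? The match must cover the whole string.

no

No split of 00111 into u·v has 1 matching u and 1 matching v.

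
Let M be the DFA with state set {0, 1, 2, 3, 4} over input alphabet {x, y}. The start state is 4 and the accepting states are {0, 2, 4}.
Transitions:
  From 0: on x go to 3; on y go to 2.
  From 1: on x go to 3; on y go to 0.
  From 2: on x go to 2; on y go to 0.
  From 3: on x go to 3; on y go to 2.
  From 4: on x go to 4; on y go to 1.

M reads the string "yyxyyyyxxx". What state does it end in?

3

4 --y--> 1
1 --y--> 0
0 --x--> 3
3 --y--> 2
2 --y--> 0
0 --y--> 2
2 --y--> 0
0 --x--> 3
3 --x--> 3
3 --x--> 3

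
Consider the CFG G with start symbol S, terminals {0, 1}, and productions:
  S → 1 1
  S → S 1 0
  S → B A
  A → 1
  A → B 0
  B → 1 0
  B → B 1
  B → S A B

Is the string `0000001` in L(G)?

no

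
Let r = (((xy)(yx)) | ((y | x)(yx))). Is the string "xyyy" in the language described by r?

Neither ((xy)(yx)) nor ((y|x)(yx)) matches xyyy.

no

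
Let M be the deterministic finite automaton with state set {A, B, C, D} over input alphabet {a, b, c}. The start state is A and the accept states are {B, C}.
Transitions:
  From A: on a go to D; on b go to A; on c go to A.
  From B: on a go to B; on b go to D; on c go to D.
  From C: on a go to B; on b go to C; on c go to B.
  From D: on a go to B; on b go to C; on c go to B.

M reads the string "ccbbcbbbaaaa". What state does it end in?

A --c--> A
A --c--> A
A --b--> A
A --b--> A
A --c--> A
A --b--> A
A --b--> A
A --b--> A
A --a--> D
D --a--> B
B --a--> B
B --a--> B

B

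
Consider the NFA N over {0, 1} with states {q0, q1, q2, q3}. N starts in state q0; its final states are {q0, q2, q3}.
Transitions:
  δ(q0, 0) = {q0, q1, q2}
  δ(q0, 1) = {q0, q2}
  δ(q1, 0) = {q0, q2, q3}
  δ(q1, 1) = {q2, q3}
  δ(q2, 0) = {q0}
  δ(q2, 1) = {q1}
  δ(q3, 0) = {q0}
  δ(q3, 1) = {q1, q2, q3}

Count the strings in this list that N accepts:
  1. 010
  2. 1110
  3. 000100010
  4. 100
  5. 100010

010: accepted
1110: accepted
000100010: accepted
100: accepted
100010: accepted

5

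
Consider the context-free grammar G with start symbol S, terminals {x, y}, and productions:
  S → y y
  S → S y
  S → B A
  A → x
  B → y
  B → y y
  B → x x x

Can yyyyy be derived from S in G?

yes

S ⇒ Sy ⇒ Syy ⇒ Syyy ⇒ yyyyy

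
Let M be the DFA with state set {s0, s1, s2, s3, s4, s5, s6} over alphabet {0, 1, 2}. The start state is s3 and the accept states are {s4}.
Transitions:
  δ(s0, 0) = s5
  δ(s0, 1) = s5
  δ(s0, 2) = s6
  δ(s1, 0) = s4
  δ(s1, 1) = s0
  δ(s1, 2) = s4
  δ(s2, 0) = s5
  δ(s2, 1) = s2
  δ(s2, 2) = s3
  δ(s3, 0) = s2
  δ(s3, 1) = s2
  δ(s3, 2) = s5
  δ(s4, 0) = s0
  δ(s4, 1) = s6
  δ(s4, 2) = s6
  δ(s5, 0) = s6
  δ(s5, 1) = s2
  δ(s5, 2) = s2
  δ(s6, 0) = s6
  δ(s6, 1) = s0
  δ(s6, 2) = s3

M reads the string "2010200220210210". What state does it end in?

s5

s3 --2--> s5
s5 --0--> s6
s6 --1--> s0
s0 --0--> s5
s5 --2--> s2
s2 --0--> s5
s5 --0--> s6
s6 --2--> s3
s3 --2--> s5
s5 --0--> s6
s6 --2--> s3
s3 --1--> s2
s2 --0--> s5
s5 --2--> s2
s2 --1--> s2
s2 --0--> s5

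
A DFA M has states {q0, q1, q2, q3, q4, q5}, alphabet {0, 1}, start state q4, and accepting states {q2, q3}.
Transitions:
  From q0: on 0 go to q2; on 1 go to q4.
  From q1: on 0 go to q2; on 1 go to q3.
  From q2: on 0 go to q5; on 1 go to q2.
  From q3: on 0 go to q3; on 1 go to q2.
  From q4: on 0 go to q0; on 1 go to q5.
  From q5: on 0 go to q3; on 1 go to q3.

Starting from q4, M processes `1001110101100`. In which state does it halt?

q3

q4 --1--> q5
q5 --0--> q3
q3 --0--> q3
q3 --1--> q2
q2 --1--> q2
q2 --1--> q2
q2 --0--> q5
q5 --1--> q3
q3 --0--> q3
q3 --1--> q2
q2 --1--> q2
q2 --0--> q5
q5 --0--> q3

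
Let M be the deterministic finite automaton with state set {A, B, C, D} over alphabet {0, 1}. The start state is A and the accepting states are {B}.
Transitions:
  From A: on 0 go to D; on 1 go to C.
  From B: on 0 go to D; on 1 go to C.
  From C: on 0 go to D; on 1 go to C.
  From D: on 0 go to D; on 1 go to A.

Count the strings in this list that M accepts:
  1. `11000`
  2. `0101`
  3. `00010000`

`11000`: rejected
`0101`: rejected
`00010000`: rejected

0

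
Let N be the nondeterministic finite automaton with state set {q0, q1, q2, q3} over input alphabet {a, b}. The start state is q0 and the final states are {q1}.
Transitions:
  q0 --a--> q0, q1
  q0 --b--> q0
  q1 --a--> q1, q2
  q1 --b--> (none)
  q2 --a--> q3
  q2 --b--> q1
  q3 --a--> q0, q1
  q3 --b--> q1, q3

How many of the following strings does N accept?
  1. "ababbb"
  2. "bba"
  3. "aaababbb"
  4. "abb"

1

"ababbb": rejected
"bba": accepted
"aaababbb": rejected
"abb": rejected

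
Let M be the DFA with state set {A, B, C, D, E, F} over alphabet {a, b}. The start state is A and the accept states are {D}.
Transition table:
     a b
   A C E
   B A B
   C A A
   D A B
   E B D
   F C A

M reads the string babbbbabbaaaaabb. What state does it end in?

D

A --b--> E
E --a--> B
B --b--> B
B --b--> B
B --b--> B
B --b--> B
B --a--> A
A --b--> E
E --b--> D
D --a--> A
A --a--> C
C --a--> A
A --a--> C
C --a--> A
A --b--> E
E --b--> D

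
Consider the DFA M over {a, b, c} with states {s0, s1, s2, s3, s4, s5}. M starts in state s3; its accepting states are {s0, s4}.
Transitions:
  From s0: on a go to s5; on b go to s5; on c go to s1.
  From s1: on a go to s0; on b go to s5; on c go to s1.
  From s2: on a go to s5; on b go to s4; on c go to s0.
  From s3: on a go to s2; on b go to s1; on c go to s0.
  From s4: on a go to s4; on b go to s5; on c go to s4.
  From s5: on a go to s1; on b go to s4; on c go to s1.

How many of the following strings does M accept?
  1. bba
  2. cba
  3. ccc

bba: rejected
cba: rejected
ccc: rejected

0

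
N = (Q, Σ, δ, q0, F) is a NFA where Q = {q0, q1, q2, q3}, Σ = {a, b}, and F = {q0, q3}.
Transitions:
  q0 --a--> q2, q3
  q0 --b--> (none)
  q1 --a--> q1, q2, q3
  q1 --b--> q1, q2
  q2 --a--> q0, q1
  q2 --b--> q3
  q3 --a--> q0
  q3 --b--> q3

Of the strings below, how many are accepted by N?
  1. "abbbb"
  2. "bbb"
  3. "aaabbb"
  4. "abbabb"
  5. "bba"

"abbbb": accepted
"bbb": rejected
"aaabbb": accepted
"abbabb": rejected
"bba": rejected

2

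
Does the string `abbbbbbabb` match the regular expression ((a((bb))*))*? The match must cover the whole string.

yes

Split into 2 pieces abbbbbb · abb; each matches (a((bb))*).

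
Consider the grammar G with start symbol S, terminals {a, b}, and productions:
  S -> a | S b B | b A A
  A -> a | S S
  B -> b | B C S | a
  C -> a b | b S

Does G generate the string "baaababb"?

yes

S ⇒ SbB ⇒ SbBbB ⇒ bAAbBbB ⇒ baAbBbB ⇒ baSSbBbB ⇒ baaSbBbB ⇒ baaabBbB ⇒ baaababB ⇒ baaababb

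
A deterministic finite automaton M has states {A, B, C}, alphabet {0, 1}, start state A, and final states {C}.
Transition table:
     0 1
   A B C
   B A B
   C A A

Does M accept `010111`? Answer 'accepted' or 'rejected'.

A --0--> B
B --1--> B
B --0--> A
A --1--> C
C --1--> A
A --1--> C
End in state C, which is an accepting state.

accepted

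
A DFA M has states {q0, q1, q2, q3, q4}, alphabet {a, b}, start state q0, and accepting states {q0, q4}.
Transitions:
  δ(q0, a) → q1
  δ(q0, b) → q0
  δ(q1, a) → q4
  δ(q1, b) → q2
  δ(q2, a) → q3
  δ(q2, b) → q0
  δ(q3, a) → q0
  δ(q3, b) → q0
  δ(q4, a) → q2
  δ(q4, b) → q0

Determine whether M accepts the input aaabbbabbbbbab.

rejected

q0 --a--> q1
q1 --a--> q4
q4 --a--> q2
q2 --b--> q0
q0 --b--> q0
q0 --b--> q0
q0 --a--> q1
q1 --b--> q2
q2 --b--> q0
q0 --b--> q0
q0 --b--> q0
q0 --b--> q0
q0 --a--> q1
q1 --b--> q2
End in state q2, which is not an accepting state.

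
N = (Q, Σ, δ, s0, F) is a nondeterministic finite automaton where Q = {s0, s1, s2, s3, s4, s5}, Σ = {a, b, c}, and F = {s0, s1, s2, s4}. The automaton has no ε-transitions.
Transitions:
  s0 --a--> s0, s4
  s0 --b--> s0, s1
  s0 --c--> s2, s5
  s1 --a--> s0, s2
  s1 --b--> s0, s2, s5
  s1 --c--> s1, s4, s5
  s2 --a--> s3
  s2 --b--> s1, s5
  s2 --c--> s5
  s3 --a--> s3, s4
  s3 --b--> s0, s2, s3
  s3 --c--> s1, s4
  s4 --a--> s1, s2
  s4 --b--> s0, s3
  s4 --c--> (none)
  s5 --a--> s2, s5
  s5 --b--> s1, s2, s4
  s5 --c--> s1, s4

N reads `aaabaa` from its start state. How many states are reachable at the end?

Start: {s0}
read a: {s0, s4}
read a: {s0, s1, s2, s4}
read a: {s0, s1, s2, s3, s4}
read b: {s0, s1, s2, s3, s5}
read a: {s0, s2, s3, s4, s5}
read a: {s0, s1, s2, s3, s4, s5}
Final reachable set {s0, s1, s2, s3, s4, s5} has 6 states.

6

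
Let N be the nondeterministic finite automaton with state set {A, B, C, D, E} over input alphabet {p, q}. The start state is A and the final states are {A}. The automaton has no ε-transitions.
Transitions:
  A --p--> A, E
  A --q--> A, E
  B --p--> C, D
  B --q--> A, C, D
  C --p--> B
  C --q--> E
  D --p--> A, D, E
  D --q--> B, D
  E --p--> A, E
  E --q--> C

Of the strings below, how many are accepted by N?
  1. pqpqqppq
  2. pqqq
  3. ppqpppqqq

3

pqpqqppq: accepted
pqqq: accepted
ppqpppqqq: accepted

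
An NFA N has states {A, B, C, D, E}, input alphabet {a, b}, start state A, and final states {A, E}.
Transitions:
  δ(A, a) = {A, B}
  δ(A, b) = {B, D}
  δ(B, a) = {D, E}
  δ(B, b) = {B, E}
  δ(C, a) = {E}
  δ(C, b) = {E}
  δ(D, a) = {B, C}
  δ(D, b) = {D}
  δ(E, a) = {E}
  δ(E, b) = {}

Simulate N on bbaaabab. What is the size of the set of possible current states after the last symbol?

Start: {A}
read b: {B, D}
read b: {B, D, E}
read a: {B, C, D, E}
read a: {B, C, D, E}
read a: {B, C, D, E}
read b: {B, D, E}
read a: {B, C, D, E}
read b: {B, D, E}
Final reachable set {B, D, E} has 3 states.

3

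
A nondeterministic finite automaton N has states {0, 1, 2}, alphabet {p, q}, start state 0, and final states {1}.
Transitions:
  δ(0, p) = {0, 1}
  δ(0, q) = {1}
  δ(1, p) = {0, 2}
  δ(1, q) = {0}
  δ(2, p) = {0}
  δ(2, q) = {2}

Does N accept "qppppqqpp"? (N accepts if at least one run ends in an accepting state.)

Start: {0}
read q: {1}
read p: {0, 2}
read p: {0, 1}
read p: {0, 1, 2}
read p: {0, 1, 2}
read q: {0, 1, 2}
read q: {0, 1, 2}
read p: {0, 1, 2}
read p: {0, 1, 2}
Reachable ∩ accepting = {1} — nonempty.

accepted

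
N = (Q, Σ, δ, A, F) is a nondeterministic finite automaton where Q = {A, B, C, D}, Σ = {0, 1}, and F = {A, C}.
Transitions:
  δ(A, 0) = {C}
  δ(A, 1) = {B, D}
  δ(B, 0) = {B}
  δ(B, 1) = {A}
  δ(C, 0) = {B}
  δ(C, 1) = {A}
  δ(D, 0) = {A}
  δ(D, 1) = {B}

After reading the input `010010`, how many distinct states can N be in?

1

Start: {A}
read 0: {C}
read 1: {A}
read 0: {C}
read 0: {B}
read 1: {A}
read 0: {C}
Final reachable set {C} has 1 state.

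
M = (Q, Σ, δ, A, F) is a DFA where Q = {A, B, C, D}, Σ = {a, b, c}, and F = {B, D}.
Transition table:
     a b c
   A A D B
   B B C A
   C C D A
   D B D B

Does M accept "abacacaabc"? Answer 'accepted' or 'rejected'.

rejected

A --a--> A
A --b--> D
D --a--> B
B --c--> A
A --a--> A
A --c--> B
B --a--> B
B --a--> B
B --b--> C
C --c--> A
End in state A, which is not an accepting state.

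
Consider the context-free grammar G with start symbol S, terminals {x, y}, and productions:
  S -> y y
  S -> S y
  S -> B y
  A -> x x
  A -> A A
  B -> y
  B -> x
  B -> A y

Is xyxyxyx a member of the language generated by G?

no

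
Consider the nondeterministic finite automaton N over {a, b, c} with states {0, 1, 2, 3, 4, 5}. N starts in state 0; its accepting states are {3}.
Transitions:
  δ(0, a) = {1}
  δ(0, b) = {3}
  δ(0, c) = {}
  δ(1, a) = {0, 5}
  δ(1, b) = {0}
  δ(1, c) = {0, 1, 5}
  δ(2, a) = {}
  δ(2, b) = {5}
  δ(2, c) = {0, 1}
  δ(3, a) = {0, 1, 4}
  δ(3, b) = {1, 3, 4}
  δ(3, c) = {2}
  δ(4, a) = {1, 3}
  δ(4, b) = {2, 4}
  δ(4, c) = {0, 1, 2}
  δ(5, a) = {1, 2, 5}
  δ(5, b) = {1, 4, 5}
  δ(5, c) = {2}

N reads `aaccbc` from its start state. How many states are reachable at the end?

Start: {0}
read a: {1}
read a: {0, 5}
read c: {2}
read c: {0, 1}
read b: {0, 3}
read c: {2}
Final reachable set {2} has 1 state.

1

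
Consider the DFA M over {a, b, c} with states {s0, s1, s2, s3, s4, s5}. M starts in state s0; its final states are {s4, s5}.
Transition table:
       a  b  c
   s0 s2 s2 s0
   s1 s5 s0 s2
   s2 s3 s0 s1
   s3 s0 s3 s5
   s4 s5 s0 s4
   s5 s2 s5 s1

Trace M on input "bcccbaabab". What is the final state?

s2

s0 --b--> s2
s2 --c--> s1
s1 --c--> s2
s2 --c--> s1
s1 --b--> s0
s0 --a--> s2
s2 --a--> s3
s3 --b--> s3
s3 --a--> s0
s0 --b--> s2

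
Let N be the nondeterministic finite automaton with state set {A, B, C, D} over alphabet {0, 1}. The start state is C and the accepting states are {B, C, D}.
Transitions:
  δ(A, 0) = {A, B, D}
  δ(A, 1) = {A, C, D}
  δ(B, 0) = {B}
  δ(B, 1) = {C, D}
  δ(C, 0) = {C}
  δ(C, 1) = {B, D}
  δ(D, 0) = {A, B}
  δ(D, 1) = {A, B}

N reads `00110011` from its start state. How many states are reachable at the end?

Start: {C}
read 0: {C}
read 0: {C}
read 1: {B, D}
read 1: {A, B, C, D}
read 0: {A, B, C, D}
read 0: {A, B, C, D}
read 1: {A, B, C, D}
read 1: {A, B, C, D}
Final reachable set {A, B, C, D} has 4 states.

4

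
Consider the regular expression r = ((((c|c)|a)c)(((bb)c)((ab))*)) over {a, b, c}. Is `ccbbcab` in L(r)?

yes

Split as cc·bbcab: (((c|c)|a)c) matches cc and (((bb)c)((ab))*) matches bbcab.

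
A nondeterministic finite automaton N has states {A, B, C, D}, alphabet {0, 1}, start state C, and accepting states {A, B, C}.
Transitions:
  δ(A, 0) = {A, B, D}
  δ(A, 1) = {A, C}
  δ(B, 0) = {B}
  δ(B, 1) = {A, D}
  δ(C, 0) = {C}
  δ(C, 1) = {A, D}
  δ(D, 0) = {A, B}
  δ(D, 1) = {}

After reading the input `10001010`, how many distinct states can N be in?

Start: {C}
read 1: {A, D}
read 0: {A, B, D}
read 0: {A, B, D}
read 0: {A, B, D}
read 1: {A, C, D}
read 0: {A, B, C, D}
read 1: {A, C, D}
read 0: {A, B, C, D}
Final reachable set {A, B, C, D} has 4 states.

4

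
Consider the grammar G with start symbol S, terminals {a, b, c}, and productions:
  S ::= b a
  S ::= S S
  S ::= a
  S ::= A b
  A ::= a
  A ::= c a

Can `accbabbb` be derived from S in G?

no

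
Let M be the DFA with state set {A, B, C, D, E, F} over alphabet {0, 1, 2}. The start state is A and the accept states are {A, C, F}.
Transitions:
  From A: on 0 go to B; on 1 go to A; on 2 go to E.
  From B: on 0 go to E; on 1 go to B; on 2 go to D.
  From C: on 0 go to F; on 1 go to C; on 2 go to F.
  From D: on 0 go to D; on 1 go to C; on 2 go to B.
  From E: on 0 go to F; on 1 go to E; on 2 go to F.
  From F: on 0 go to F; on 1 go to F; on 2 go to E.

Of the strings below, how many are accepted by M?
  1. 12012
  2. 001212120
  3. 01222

12012: rejected
001212120: accepted
01222: rejected

1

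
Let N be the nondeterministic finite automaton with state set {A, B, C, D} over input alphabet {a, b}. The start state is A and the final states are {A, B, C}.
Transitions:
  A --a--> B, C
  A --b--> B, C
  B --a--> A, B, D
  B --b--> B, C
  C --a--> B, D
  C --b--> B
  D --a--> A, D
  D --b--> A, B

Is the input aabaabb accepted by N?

accepted

Start: {A}
read a: {B, C}
read a: {A, B, D}
read b: {A, B, C}
read a: {A, B, C, D}
read a: {A, B, C, D}
read b: {A, B, C}
read b: {B, C}
Reachable ∩ accepting = {B, C} — nonempty.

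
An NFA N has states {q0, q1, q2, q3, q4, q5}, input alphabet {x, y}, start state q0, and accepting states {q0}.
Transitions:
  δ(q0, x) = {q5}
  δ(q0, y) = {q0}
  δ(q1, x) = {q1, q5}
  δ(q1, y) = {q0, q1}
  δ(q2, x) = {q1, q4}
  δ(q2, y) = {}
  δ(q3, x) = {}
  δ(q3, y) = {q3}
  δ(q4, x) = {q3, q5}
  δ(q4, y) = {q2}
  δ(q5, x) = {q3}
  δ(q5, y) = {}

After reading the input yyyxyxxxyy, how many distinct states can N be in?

0

Start: {q0}
read y: {q0}
read y: {q0}
read y: {q0}
read x: {q5}
read y: {}
The reachable set is empty and stays empty for the remaining 5 symbols.
Final reachable set {} has 0 states.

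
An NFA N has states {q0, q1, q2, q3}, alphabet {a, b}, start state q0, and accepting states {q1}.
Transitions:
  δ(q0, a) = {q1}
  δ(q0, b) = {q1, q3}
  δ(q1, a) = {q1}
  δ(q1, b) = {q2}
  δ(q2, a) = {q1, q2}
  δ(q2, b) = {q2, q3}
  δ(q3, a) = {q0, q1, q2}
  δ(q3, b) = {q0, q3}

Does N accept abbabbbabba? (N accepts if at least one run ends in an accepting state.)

accepted

Start: {q0}
read a: {q1}
read b: {q2}
read b: {q2, q3}
read a: {q0, q1, q2}
read b: {q1, q2, q3}
read b: {q0, q2, q3}
read b: {q0, q1, q2, q3}
read a: {q0, q1, q2}
read b: {q1, q2, q3}
read b: {q0, q2, q3}
read a: {q0, q1, q2}
Reachable ∩ accepting = {q1} — nonempty.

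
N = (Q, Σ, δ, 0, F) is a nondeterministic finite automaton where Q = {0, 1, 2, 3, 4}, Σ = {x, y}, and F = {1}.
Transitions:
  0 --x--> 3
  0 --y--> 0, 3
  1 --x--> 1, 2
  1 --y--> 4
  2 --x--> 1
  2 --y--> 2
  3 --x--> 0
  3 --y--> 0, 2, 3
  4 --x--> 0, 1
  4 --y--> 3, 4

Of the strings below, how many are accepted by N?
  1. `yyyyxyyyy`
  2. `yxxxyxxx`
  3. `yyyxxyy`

1

`yyyyxyyyy`: rejected
`yxxxyxxx`: accepted
`yyyxxyy`: rejected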